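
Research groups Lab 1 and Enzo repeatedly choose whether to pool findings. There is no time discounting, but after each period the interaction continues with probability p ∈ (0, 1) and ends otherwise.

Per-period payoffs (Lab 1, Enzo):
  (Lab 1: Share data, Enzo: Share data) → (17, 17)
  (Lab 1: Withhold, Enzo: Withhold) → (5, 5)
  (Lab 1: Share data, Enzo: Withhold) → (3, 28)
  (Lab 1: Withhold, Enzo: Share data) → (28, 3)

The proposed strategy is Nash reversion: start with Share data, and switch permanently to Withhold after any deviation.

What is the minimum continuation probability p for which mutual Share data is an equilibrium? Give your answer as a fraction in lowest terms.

Expected cooperation value is 17 + p·17 + p²·17 + … = 17/(1−p); deviation gives 28 + p·5/(1−p).
17 ≥ 28(1−p) + 5p ⇒ 23p ≥ 11 ⇒ p ≥ 11/23.

11/23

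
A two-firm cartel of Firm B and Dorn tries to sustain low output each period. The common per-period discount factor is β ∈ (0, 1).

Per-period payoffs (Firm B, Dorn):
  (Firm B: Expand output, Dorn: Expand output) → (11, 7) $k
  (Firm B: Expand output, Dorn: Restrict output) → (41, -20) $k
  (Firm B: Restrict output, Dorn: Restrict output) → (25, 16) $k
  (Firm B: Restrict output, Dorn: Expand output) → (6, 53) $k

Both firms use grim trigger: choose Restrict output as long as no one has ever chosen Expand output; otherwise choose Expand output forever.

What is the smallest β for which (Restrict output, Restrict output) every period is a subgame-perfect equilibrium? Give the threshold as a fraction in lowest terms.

37/46

Firm B's threshold: (41−25)/(41−11) = 8/15.
Dorn's threshold: (53−16)/(53−7) = 37/46.
8/15 < 37/46, so Dorn binds and β* = 37/46.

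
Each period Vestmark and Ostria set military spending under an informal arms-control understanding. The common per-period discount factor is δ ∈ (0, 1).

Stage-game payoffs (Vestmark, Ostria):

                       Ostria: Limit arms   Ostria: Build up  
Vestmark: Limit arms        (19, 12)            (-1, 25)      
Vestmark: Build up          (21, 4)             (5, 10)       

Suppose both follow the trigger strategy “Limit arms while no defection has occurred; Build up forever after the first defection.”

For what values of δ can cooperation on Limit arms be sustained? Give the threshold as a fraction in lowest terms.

13/15

Vestmark: cooperation gives 19 each period; deviation gives 21 once then 5 forever.
  19/(1−δ) ≥ 21 + 5δ/(1−δ) ⇒ δ ≥ 2/16 = 1/8.
Ostria: cooperation gives 12 each period; deviation gives 25 once then 10 forever.
  δ ≥ 13/15.
Both must hold, so the binding constraint is Ostria's: δ ≥ 13/15.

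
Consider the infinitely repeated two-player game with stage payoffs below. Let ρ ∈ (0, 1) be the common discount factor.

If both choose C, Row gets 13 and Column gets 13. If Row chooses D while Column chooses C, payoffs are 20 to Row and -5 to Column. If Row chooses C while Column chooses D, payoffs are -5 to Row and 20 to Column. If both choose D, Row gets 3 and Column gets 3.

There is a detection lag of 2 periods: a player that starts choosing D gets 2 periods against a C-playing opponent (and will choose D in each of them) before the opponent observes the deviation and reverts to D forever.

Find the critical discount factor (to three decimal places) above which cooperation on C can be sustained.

0.642

The best deviation is to choose D for all 2 undetected periods, earning 20 each, then 3 forever once detected.
Deviation value: 20(1−ρ^2)/(1−ρ) + 3ρ^2/(1−ρ); cooperation value: 13/(1−ρ).
IC: 13 ≥ 20(1−ρ^2) + 3ρ^2 = 20 − 17ρ^2.
So ρ^2 ≥ 7/17, giving ρ ≥ (7/17)^(1/2) ≈ 0.642.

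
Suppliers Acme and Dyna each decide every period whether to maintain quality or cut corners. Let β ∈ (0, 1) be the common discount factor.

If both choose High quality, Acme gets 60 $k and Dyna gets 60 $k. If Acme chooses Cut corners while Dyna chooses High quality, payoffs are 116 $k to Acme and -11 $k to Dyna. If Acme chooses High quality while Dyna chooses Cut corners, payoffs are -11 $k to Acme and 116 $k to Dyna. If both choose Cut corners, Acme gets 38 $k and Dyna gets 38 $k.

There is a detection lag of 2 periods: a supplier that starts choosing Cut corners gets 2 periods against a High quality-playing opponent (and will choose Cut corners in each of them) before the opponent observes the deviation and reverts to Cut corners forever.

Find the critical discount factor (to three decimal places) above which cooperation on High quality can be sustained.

0.847

The best deviation is to choose Cut corners for all 2 undetected periods, earning 116 each, then 38 forever once detected.
Deviation value: 116(1−β^2)/(1−β) + 38β^2/(1−β); cooperation value: 60/(1−β).
IC: 60 ≥ 116(1−β^2) + 38β^2 = 116 − 78β^2.
So β^2 ≥ 56/78 = 28/39, giving β ≥ (28/39)^(1/2) ≈ 0.847.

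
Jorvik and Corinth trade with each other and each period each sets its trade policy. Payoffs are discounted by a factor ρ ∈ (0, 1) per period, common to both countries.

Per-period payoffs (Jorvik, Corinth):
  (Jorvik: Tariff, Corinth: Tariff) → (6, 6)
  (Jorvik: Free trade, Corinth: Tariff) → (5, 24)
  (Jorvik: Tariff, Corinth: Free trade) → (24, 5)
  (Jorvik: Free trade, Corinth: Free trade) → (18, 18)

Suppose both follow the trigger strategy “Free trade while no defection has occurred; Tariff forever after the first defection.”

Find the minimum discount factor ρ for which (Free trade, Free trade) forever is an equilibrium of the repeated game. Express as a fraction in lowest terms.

One-period gain from deviating is 24 − 18 = 6. The loss is 18 − 6 = 12 in every subsequent period, with present value 12·ρ/(1−ρ).
Deviation is unprofitable when 12·ρ/(1−ρ) ≥ 6, i.e. ρ/(1−ρ) ≥ 1/2.
Equivalently ρ ≥ 6/(6+12) = 1/3.

1/3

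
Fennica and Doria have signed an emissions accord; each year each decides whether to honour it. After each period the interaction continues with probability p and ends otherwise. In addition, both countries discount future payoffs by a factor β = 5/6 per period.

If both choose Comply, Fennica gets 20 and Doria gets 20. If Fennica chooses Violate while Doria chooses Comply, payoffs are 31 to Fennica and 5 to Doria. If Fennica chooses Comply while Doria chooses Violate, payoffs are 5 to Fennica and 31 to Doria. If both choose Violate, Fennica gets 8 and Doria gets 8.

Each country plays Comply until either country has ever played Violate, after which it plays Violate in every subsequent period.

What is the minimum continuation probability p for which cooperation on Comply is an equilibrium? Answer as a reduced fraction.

Expected continuation weight on next period's payoff is β·p = 5/6·p, which plays the role of the discount factor.
Cooperation requires 5/6·p ≥ (31−20)/(31−8) = 11/23, hence p ≥ 66/115.

66/115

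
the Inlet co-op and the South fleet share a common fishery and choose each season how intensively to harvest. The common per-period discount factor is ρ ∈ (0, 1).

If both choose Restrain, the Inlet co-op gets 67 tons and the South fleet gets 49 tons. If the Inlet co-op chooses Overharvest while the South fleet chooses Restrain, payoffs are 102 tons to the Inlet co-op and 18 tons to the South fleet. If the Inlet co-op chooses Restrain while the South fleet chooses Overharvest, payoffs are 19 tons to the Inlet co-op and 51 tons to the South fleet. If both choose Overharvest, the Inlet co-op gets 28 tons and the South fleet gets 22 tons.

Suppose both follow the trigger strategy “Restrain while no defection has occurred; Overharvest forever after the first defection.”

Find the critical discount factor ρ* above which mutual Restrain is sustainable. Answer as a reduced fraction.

35/74

For the Inlet co-op: deviation gain 102−67 = 35, per-period punishment loss 67−28 = 39. IC gives ρ ≥ 35/74.
For the South fleet: gain 2, loss 27 per period, so ρ ≥ 2/29.
The tighter constraint is the Inlet co-op's, so cooperation needs ρ ≥ 35/74.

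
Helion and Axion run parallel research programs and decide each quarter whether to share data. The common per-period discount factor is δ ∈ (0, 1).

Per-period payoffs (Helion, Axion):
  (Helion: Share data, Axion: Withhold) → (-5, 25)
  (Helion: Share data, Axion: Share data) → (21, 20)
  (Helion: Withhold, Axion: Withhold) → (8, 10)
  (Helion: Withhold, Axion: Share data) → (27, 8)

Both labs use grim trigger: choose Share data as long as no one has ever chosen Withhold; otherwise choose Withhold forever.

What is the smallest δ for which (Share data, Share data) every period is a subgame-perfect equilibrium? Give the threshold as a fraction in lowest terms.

1/3

Helion: cooperation gives 21 each period; deviation gives 27 once then 8 forever.
  21/(1−δ) ≥ 27 + 8δ/(1−δ) ⇒ δ ≥ 6/19.
Axion: cooperation gives 20 each period; deviation gives 25 once then 10 forever.
  δ ≥ 5/15 = 1/3.
Both must hold, so the binding constraint is Axion's: δ ≥ 1/3.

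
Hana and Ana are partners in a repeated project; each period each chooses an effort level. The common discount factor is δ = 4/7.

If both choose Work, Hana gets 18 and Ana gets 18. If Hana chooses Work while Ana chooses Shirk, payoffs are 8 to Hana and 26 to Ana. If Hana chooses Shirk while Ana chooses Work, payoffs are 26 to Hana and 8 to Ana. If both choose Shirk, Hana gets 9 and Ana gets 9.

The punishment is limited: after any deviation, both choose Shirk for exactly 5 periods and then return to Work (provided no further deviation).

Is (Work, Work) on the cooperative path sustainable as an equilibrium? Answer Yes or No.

Yes

IC: δ+…+δ^5 ≥ (26−18)/(18−9) = 8/9.
At δ = 4/7: partial sum = 1.2521 ≥ 0.8889. Cooperation sustainable.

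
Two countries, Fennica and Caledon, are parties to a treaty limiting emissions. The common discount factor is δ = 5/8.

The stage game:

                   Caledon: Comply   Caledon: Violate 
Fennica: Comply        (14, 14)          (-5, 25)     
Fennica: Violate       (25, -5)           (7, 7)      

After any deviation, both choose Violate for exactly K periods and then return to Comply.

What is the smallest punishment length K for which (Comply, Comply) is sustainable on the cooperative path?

7

IC: δ(1−δ^K)/(1−δ) ≥ (25−14)/(14−7) = 11/7.
With δ = 5/8: need 1 − δ^K ≥ 11/7·(1−5/8)/(5/8), i.e. δ^K ≤ 0.0571.
Since (5/8)^6 = 0.0596 and (5/8)^7 = 0.0373, the smallest such K is 7.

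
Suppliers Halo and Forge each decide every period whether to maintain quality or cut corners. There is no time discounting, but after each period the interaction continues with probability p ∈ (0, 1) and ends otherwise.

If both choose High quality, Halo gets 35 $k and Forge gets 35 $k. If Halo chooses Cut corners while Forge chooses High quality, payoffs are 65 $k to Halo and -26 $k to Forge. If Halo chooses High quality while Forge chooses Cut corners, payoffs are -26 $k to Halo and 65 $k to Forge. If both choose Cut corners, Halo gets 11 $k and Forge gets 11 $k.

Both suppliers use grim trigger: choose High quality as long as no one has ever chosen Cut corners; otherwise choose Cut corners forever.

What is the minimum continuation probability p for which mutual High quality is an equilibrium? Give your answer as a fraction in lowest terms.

5/9

With no time discounting, the continuation probability p plays the role of the discount factor.
Grim-trigger IC: 35/(1−p) ≥ 65 + 11p/(1−p) ⇒ p ≥ (65−35)/(65−11) = 5/9.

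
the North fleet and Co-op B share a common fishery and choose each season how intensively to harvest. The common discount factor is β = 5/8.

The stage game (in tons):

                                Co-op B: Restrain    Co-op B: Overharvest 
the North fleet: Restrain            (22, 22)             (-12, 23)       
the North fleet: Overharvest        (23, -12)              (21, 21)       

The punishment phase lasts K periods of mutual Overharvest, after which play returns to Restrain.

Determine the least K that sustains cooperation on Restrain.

Need Σ_{k=1}^{K} β^k ≥ (23−22)/(22−21) = 1.0000 at β = 5/8.
At K = 1 the sum is 0.6250 < 1.0000; at K = 2 it is 1.0156 ≥ 1.0000.
So the minimum punishment length is K = 2.

2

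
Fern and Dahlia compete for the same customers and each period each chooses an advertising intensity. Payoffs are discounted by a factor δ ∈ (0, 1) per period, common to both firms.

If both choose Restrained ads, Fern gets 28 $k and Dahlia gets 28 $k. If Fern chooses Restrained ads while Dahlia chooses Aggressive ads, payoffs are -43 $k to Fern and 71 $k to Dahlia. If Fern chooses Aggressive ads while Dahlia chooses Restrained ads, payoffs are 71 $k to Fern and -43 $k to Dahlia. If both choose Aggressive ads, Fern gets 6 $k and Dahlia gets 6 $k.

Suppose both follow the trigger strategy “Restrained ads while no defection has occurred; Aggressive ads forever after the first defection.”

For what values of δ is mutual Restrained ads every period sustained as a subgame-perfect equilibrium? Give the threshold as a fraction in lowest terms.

43/65

Under grim trigger the critical discount factor is (T−C)/(T−P) with T = 71, C = 28, P = 6.
δ* = (71−28)/(71−6) = 43/65.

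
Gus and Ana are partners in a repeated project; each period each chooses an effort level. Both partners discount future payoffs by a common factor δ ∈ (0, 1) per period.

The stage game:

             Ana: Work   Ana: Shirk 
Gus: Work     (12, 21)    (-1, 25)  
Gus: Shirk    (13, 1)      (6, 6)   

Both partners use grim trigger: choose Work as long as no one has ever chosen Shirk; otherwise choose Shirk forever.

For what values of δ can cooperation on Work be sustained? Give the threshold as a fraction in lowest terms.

Gus's threshold: (13−12)/(13−6) = 1/7.
Ana's threshold: (25−21)/(25−6) = 4/19.
1/7 < 4/19, so Ana binds and δ* = 4/19.

4/19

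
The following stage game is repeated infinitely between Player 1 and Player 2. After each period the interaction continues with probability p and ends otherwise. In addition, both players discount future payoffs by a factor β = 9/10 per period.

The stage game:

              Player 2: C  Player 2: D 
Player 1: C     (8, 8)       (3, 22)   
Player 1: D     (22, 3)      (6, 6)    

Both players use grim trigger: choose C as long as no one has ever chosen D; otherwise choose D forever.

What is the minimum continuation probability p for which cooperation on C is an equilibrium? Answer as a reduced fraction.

35/36

Expected continuation weight on next period's payoff is β·p = 9/10·p, which plays the role of the discount factor.
Cooperation requires 9/10·p ≥ (22−8)/(22−6) = 7/8, hence p ≥ 35/36.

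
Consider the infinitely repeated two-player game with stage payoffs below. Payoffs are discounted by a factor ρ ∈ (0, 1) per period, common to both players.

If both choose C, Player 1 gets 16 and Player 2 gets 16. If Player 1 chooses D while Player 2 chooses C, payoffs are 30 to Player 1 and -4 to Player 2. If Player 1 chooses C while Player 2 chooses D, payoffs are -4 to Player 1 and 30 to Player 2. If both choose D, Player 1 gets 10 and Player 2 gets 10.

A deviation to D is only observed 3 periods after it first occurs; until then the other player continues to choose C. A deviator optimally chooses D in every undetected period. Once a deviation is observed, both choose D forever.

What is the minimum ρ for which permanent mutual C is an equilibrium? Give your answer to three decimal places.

The best deviation is to choose D for all 3 undetected periods, earning 30 each, then 10 forever once detected.
Deviation value: 30(1−ρ^3)/(1−ρ) + 10ρ^3/(1−ρ); cooperation value: 16/(1−ρ).
IC: 16 ≥ 30(1−ρ^3) + 10ρ^3 = 30 − 20ρ^3.
So ρ^3 ≥ 14/20 = 7/10, giving ρ ≥ (7/10)^(1/3) ≈ 0.888.

0.888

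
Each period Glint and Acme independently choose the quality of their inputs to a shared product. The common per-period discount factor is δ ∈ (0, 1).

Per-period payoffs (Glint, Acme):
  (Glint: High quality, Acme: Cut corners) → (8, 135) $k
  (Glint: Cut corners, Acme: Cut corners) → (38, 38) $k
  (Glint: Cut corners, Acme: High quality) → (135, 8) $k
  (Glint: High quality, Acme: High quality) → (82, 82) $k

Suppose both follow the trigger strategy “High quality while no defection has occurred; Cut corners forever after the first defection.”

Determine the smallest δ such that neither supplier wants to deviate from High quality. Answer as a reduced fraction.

53/97

Cooperation forever yields 82 each period: 82/(1−δ).
Deviating yields 135 once, then 38 forever: 135 + 38δ/(1−δ).
No profitable deviation requires 82/(1−δ) ≥ 135 + 38δ/(1−δ).
Multiplying by (1−δ): 82 ≥ 135(1−δ) + 38δ = 135 − 97δ.
So 97δ ≥ 53, i.e. δ ≥ 53/97.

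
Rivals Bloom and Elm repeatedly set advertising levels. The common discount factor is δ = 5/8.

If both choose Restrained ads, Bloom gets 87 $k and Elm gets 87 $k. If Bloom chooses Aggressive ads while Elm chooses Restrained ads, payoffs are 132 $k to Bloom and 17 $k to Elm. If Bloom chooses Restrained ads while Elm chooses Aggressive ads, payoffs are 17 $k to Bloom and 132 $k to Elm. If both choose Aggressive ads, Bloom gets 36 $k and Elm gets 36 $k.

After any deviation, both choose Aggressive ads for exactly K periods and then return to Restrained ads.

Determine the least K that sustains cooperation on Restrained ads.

2

Need Σ_{k=1}^{K} δ^k ≥ (132−87)/(87−36) = 0.8824 at δ = 5/8.
At K = 1 the sum is 0.6250 < 0.8824; at K = 2 it is 1.0156 ≥ 0.8824.
So the minimum punishment length is K = 2.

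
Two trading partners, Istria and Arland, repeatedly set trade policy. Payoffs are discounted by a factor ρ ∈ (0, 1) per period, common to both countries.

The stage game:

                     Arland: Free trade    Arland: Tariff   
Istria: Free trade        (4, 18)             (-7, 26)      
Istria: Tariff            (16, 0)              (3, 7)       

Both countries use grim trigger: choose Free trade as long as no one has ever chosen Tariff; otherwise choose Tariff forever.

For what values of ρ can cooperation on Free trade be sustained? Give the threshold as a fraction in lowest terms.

Istria's threshold: (16−4)/(16−3) = 12/13.
Arland's threshold: (26−18)/(26−7) = 8/19.
12/13 > 8/19, so Istria binds and ρ* = 12/13.

12/13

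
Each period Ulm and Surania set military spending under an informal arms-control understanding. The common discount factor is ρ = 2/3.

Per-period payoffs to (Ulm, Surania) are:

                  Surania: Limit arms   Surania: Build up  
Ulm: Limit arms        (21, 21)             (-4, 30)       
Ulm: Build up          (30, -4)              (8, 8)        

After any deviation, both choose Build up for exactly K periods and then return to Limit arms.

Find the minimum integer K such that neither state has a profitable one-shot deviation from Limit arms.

2

No profitable deviation requires (21−8)(ρ+…+ρ^K) ≥ 30−21, i.e. ρ+…+ρ^K ≥ 9/13 ≈ 0.6923.
With ρ = 2/3, the partial sums are K=1: 0.6667, K=2: 1.1111.
K = 2 is the first length at which the sum reaches 0.6923.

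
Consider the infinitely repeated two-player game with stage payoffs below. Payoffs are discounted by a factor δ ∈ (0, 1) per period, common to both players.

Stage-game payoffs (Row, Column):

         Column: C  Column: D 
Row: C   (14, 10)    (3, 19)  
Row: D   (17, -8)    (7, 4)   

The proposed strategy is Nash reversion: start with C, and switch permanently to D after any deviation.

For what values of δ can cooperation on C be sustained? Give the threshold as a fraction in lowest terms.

3/5

For Row: deviation gain 17−14 = 3, per-period punishment loss 14−7 = 7. IC gives δ ≥ 3/10.
For Column: gain 9, loss 6 per period, so δ ≥ 9/15 = 3/5.
The tighter constraint is Column's, so cooperation needs δ ≥ 3/5.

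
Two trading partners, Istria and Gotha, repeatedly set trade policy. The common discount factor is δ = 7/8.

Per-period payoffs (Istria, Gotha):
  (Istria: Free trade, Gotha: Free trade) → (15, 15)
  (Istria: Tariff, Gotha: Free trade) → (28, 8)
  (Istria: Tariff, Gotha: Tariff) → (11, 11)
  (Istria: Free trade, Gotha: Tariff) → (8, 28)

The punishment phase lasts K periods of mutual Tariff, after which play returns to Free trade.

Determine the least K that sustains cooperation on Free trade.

5

No profitable deviation requires (15−11)(δ+…+δ^K) ≥ 28−15, i.e. δ+…+δ^K ≥ 13/4 ≈ 3.2500.
With δ = 7/8, the partial sums are K=1: 0.8750, K=2: 1.6406, K=3: 2.3105, K=4: 2.8967, K=5: 3.4096.
K = 5 is the first length at which the sum reaches 3.2500.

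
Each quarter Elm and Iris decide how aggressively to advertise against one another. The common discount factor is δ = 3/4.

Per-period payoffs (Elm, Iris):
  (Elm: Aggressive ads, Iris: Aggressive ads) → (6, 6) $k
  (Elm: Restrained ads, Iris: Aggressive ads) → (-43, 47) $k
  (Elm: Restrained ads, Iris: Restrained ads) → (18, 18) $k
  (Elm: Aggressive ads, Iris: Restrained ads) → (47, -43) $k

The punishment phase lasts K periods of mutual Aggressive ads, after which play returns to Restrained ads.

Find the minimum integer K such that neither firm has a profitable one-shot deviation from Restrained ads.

6

IC: δ(1−δ^K)/(1−δ) ≥ (47−18)/(18−6) = 29/12.
With δ = 3/4: need 1 − δ^K ≥ 29/12·(1−3/4)/(3/4), i.e. δ^K ≤ 0.1944.
Since (3/4)^5 = 0.2373 and (3/4)^6 = 0.1780, the smallest such K is 6.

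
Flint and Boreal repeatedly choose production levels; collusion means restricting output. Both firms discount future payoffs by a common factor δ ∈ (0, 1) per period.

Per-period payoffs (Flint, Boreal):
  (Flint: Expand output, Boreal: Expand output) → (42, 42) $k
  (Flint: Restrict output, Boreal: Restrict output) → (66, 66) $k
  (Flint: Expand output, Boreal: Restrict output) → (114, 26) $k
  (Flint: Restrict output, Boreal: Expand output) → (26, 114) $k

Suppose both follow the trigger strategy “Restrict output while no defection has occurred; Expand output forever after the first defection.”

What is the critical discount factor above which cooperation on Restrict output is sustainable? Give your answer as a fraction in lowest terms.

2/3

One-period gain from deviating is 114 − 66 = 48. The loss is 66 − 42 = 24 in every subsequent period, with present value 24·δ/(1−δ).
Deviation is unprofitable when 24·δ/(1−δ) ≥ 48, i.e. δ/(1−δ) ≥ 2.
Equivalently δ ≥ 48/(48+24) = 2/3.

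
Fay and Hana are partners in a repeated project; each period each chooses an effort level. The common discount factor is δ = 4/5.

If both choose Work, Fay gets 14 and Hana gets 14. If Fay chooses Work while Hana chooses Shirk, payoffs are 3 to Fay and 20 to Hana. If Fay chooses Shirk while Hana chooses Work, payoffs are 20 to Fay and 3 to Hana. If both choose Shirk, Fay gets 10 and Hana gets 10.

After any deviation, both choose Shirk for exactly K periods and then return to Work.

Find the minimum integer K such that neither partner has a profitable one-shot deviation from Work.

No profitable deviation requires (14−10)(δ+…+δ^K) ≥ 20−14, i.e. δ+…+δ^K ≥ 3/2 ≈ 1.5000.
With δ = 4/5, the partial sums are K=1: 0.8000, K=2: 1.4400, K=3: 1.9520.
K = 3 is the first length at which the sum reaches 1.5000.

3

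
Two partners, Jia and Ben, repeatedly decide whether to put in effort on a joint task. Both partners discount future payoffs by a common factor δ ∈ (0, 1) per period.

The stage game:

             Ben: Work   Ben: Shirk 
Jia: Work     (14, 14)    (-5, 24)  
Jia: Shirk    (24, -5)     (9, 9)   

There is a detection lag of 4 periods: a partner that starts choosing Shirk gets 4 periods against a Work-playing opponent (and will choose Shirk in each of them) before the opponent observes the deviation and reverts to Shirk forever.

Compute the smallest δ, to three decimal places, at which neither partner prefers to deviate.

A deviator earns 24 for 4 periods, then 9 forever; cooperating earns 14 forever. Multiplying the IC by (1−δ):
14 ≥ 24(1−δ^4) + 9δ^4, so 15·δ^4 ≥ 10 and δ^4 ≥ 2/3.
δ ≥ (2/3)^(1/4) ≈ 0.904.

0.904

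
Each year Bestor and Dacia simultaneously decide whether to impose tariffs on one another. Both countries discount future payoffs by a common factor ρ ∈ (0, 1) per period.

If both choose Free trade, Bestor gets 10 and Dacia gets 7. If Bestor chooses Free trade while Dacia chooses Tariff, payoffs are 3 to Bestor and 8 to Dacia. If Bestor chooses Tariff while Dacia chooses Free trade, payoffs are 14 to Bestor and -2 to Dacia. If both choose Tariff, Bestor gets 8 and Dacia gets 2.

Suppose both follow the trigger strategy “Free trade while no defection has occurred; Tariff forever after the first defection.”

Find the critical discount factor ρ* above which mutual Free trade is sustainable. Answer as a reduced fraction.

Bestor's threshold: (14−10)/(14−8) = 2/3.
Dacia's threshold: (8−7)/(8−2) = 1/6.
2/3 > 1/6, so Bestor binds and ρ* = 2/3.

2/3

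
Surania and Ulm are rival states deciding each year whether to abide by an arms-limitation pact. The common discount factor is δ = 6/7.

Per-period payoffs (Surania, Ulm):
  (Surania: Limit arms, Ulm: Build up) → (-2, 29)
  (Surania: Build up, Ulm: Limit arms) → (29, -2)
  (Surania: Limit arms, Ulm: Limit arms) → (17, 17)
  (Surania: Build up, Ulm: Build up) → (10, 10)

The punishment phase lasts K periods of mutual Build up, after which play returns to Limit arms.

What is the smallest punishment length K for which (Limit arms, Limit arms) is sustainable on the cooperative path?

IC: δ(1−δ^K)/(1−δ) ≥ (29−17)/(17−10) = 12/7.
With δ = 6/7: need 1 − δ^K ≥ 12/7·(1−6/7)/(6/7), i.e. δ^K ≤ 0.7143.
Since (6/7)^2 = 0.7347 and (6/7)^3 = 0.6297, the smallest such K is 3.

3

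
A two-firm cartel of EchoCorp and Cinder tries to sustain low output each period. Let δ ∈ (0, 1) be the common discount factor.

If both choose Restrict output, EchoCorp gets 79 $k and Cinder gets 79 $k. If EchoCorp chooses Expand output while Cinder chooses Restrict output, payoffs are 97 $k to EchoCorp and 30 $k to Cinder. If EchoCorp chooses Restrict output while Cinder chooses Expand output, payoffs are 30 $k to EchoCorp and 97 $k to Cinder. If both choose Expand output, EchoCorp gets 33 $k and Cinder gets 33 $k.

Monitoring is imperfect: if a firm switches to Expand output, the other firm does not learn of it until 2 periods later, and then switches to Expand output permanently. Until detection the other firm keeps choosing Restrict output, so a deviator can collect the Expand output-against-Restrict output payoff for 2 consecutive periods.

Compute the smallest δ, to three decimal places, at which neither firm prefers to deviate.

0.530

The best deviation is to choose Expand output for all 2 undetected periods, earning 97 each, then 33 forever once detected.
Deviation value: 97(1−δ^2)/(1−δ) + 33δ^2/(1−δ); cooperation value: 79/(1−δ).
IC: 79 ≥ 97(1−δ^2) + 33δ^2 = 97 − 64δ^2.
So δ^2 ≥ 18/64 = 9/32, giving δ ≥ (9/32)^(1/2) ≈ 0.530.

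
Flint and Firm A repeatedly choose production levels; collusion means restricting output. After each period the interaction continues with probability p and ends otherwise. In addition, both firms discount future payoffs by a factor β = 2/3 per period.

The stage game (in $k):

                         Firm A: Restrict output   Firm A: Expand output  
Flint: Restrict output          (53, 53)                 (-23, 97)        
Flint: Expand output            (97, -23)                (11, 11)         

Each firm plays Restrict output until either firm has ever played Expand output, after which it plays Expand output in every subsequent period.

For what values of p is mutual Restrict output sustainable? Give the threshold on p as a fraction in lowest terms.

33/43

With continuation probability p and discount β, the effective per-period discount factor is βp.
Grim-trigger IC: βp ≥ (97−53)/(97−11) = 22/43.
So p ≥ (22/43)/(2/3) = 33/43.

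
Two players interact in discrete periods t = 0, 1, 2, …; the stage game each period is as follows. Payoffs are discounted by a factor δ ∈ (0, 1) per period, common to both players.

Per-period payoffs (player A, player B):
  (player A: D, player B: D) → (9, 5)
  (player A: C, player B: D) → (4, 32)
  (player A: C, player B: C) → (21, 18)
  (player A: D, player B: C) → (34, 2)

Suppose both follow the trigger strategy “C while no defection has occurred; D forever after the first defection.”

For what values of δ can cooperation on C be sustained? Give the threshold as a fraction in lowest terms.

For player A: deviation gain 34−21 = 13, per-period punishment loss 21−9 = 12. IC gives δ ≥ 13/25.
For player B: gain 14, loss 13 per period, so δ ≥ 14/27.
The tighter constraint is player A's, so cooperation needs δ ≥ 13/25.

13/25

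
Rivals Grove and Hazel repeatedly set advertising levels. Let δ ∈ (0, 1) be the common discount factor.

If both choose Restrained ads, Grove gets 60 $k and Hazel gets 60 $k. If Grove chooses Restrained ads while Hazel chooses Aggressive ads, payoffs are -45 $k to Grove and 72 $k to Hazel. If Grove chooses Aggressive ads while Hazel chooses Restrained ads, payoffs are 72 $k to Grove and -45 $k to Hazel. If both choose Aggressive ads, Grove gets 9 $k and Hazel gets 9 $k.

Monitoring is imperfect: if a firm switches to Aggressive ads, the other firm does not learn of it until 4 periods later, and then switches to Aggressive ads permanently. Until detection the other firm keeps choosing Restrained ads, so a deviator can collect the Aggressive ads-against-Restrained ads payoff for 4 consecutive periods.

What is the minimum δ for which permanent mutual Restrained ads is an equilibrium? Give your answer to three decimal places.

Deviating for the 4 undetected periods gains 72−60 = 12 per period over cooperation, then loses 60−9 = 51 per period forever once punishment starts.
Gain: 12(1 + δ + … + δ^3); loss: 51·δ^4/(1−δ).
No profitable deviation ⇔ 12(1−δ^4) ≤ 51·δ^4, i.e. δ^4 ≥ 12/(12+51) = 4/21.
Hence δ ≥ (4/21)^(1/4) ≈ 0.661.

0.661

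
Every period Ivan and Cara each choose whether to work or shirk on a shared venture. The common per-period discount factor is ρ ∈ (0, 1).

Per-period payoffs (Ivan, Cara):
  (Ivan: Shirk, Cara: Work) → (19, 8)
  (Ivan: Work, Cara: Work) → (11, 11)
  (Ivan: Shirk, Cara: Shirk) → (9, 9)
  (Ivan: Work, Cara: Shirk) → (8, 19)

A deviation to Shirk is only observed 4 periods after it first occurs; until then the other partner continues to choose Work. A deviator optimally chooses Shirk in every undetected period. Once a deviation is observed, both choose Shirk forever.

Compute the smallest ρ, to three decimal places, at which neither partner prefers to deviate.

0.946

Deviating for the 4 undetected periods gains 19−11 = 8 per period over cooperation, then loses 11−9 = 2 per period forever once punishment starts.
Gain: 8(1 + ρ + … + ρ^3); loss: 2·ρ^4/(1−ρ).
No profitable deviation ⇔ 8(1−ρ^4) ≤ 2·ρ^4, i.e. ρ^4 ≥ 8/(8+2) = 4/5.
Hence ρ ≥ (4/5)^(1/4) ≈ 0.946.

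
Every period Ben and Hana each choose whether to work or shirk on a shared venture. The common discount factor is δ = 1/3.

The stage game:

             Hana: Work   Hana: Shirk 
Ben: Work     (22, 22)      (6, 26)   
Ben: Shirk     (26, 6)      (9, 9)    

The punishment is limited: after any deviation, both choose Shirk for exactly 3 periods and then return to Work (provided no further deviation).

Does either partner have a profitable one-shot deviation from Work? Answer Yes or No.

No

A one-shot deviation gives 26 now, then 9 for 3 periods, then back to 22.
Gain from deviating: (26−22) today; loss: (22−9) in each of the next 3 periods.
No-deviation condition: (22−9)(δ+…+δ^3) ≥ 26−22, i.e. δ+…+δ^3 ≥ 4/13.
At δ = 1/3: δ+…+δ^3 = 0.4815 ≥ 0.3077.
So cooperation is sustainable.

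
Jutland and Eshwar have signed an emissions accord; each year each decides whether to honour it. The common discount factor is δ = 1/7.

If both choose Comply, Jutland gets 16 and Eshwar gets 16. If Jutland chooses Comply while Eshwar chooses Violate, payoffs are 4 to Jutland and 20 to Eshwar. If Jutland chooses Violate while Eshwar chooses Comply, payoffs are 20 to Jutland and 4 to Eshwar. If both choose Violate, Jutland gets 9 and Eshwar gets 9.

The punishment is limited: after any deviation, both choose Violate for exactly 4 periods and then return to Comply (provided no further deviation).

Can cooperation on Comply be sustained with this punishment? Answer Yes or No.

Comparing payoff streams over the 5 periods until play realigns: cooperate → 16(1+δ+…+δ^4); deviate → 20 + 9(δ+…+δ^4).
Cooperation is sustained iff (16−9)(δ+…+δ^4) ≥ 20−16.
δ+…+δ^4 = 1/7·(1−(1/7)^4)/(1−1/7) = 0.1666, and (20−16)/(16−9) = 0.5714.
0.1666 < 0.5714, so cooperation is not sustainable.

No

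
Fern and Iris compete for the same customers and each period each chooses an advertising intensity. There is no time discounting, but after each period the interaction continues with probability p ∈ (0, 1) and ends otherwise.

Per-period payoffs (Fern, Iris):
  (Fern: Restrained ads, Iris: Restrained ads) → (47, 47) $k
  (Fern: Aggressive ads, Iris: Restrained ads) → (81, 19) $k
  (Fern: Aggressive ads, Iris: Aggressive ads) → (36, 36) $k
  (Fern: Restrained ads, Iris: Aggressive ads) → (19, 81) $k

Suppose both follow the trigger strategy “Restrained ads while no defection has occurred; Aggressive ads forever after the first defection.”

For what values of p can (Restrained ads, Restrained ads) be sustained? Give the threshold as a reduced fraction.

34/45

Expected cooperation value is 47 + p·47 + p²·47 + … = 47/(1−p); deviation gives 81 + p·36/(1−p).
47 ≥ 81(1−p) + 36p ⇒ 45p ≥ 34 ⇒ p ≥ 34/45.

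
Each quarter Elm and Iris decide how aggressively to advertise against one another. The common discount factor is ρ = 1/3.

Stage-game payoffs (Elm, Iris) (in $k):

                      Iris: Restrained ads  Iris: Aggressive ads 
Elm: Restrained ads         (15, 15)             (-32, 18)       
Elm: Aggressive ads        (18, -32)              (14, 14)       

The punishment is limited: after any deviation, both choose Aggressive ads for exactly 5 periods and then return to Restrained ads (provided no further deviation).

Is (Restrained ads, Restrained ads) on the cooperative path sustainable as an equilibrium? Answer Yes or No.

Comparing payoff streams over the 6 periods until play realigns: cooperate → 15(1+ρ+…+ρ^5); deviate → 18 + 14(ρ+…+ρ^5).
Cooperation is sustained iff (15−14)(ρ+…+ρ^5) ≥ 18−15.
ρ+…+ρ^5 = 1/3·(1−(1/3)^5)/(1−1/3) = 0.4979, and (18−15)/(15−14) = 3.0000.
0.4979 < 3.0000, so cooperation is not sustainable.

No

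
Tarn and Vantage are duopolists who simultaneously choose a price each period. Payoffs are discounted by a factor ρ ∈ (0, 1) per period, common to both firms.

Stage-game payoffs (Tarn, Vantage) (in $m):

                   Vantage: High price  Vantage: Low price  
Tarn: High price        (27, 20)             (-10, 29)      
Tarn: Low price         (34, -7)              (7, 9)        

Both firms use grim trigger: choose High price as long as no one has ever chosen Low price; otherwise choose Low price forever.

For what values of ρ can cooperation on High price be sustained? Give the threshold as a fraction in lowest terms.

For Tarn: deviation gain 34−27 = 7, per-period punishment loss 27−7 = 20. IC gives ρ ≥ 7/27.
For Vantage: gain 9, loss 11 per period, so ρ ≥ 9/20.
The tighter constraint is Vantage's, so cooperation needs ρ ≥ 9/20.

9/20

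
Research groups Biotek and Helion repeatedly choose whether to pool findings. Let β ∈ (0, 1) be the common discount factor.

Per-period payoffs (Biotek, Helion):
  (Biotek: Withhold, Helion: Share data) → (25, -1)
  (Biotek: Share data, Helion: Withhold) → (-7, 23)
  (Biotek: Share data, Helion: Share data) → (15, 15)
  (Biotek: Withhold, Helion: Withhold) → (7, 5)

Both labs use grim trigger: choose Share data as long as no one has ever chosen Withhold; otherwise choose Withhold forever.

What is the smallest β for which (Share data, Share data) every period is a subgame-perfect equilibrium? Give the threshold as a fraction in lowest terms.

Biotek: cooperation gives 15 each period; deviation gives 25 once then 7 forever.
  15/(1−β) ≥ 25 + 7β/(1−β) ⇒ β ≥ 10/18 = 5/9.
Helion: cooperation gives 15 each period; deviation gives 23 once then 5 forever.
  β ≥ 8/18 = 4/9.
Both must hold, so the binding constraint is Biotek's: β ≥ 5/9.

5/9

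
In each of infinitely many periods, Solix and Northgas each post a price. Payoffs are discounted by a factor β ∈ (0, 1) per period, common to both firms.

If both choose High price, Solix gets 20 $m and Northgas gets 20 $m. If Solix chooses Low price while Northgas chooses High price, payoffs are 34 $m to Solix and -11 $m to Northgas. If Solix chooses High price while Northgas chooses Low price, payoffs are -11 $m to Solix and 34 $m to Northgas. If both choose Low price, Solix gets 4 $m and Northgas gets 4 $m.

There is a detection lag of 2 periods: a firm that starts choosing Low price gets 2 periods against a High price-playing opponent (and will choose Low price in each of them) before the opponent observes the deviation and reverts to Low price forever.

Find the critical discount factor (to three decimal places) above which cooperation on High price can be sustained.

Deviating for the 2 undetected periods gains 34−20 = 14 per period over cooperation, then loses 20−4 = 16 per period forever once punishment starts.
Gain: 14(1 + β + … + β^1); loss: 16·β^2/(1−β).
No profitable deviation ⇔ 14(1−β^2) ≤ 16·β^2, i.e. β^2 ≥ 14/(14+16) = 7/15.
Hence β ≥ (7/15)^(1/2) ≈ 0.683.

0.683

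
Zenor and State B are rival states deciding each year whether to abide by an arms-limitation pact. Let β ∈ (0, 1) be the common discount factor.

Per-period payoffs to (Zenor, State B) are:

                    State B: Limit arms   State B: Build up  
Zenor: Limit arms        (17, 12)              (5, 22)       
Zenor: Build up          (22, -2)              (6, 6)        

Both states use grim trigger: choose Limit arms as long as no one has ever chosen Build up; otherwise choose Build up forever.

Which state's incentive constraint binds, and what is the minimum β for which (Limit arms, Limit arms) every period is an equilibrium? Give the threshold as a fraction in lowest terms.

For Zenor: deviation gain 22−17 = 5, per-period punishment loss 17−6 = 11. IC gives β ≥ 5/16.
For State B: gain 10, loss 6 per period, so β ≥ 10/16 = 5/8.
The tighter constraint is State B's, so cooperation needs β ≥ 5/8.

State B; β ≥ 5/8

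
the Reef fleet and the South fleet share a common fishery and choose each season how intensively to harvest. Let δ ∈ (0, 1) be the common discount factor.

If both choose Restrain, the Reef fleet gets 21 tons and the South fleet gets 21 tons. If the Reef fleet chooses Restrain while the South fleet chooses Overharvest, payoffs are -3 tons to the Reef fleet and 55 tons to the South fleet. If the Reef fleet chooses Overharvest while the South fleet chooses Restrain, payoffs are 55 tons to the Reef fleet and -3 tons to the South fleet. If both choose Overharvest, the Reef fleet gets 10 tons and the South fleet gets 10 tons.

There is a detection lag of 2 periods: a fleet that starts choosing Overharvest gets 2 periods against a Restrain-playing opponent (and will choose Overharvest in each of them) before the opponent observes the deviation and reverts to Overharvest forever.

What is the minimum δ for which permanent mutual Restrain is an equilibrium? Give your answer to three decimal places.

0.869

Deviating for the 2 undetected periods gains 55−21 = 34 per period over cooperation, then loses 21−10 = 11 per period forever once punishment starts.
Gain: 34(1 + δ + … + δ^1); loss: 11·δ^2/(1−δ).
No profitable deviation ⇔ 34(1−δ^2) ≤ 11·δ^2, i.e. δ^2 ≥ 34/(34+11) = 34/45.
Hence δ ≥ (34/45)^(1/2) ≈ 0.869.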